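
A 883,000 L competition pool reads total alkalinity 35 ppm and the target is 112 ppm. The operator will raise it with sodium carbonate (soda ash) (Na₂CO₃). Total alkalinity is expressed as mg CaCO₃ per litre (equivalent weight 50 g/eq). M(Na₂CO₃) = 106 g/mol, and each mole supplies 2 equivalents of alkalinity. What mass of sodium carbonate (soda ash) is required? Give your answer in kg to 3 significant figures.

Alkalinity to add: (112 − 35) = 77 mg/L as CaCO₃ × 883,000 L = 67,990 g as CaCO₃.
Equivalents: 67,990 g ÷ 50 g/eq = 1360 eq.
Each mole of Na₂CO₃ supplies 2 eq, so 1360 / 2 = 679.9 mol.
Mass: 679.9 mol × 106 g/mol = 72,070 g.

72.1 kg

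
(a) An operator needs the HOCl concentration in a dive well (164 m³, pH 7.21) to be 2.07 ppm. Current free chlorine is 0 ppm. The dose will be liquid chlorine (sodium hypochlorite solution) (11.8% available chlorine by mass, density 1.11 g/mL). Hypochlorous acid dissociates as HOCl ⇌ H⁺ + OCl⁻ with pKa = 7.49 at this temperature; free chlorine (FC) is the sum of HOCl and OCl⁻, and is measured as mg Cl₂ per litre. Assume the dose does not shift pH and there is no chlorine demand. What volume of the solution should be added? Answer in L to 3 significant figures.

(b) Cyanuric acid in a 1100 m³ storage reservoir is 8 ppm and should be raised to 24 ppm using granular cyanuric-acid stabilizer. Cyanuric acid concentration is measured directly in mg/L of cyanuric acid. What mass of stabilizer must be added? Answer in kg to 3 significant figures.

(a) Volume: 164 m³ = 164,000 L.
(a) [OCl⁻]/[HOCl] = 10^(pH − pKa) = 10^(7.21 − 7.49) = 0.5248; fraction as HOCl = 1/(1 + 0.5248) = 0.6558.
(a) Free chlorine required for 2.07 ppm HOCl: 2.07 / 0.6558 = 3.156 ppm.
(a) FC to add: 3.156 − 0 = 3.156 mg/L as Cl₂.
(a) Cl₂ equivalent: 3.156 mg/L × 164,000 L = 517.6 g.
(a) Product at 11.8% available Cl: 517.6 / 0.118 = 4387 g.
(a) Volume: 4387 g ÷ 1.11 g/mL = 3952 mL.

(b) Volume: 1100 m³ = 1,100,000 L.
(b) CYA to add: (24 − 8) = 16 mg/L × 1,100,000 L = 17,600 g cyanuric acid.

(a) 3.95 L; (b) 17.6 kg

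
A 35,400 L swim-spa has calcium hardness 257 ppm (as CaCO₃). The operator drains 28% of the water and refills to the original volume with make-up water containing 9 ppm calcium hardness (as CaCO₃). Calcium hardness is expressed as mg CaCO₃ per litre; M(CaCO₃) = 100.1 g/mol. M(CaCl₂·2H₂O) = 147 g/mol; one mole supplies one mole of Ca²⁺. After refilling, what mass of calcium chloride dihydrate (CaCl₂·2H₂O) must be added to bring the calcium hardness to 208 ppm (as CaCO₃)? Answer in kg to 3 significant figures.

1.06 kg

After draining 28% and refilling: 257 × 0.72 + 9 × 0.28 = 187.56 ppm.
Deficit to target: 208 − 187.56 = 20.44 mg/L.
As CaCO₃: 20.44 mg/L × 35,400 L = 723.6 g; ÷ 100.1 = 7.229 mol Ca²⁺.
Mass: 7.229 × 147 = 1063 g.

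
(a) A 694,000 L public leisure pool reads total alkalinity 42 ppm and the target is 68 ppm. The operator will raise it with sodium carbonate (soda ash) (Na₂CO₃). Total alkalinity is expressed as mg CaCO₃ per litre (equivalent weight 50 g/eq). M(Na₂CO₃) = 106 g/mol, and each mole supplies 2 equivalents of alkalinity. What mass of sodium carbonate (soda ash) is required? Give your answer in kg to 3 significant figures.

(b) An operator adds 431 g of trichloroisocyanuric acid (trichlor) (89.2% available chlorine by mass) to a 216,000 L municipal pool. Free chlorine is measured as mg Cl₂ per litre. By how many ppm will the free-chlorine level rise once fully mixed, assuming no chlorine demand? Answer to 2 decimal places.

(a) 19.1 kg; (b) 1.78 ppm

(a) Alkalinity to add: (68 − 42) = 26 mg/L as CaCO₃ × 694,000 L = 18,040 g as CaCO₃.
(a) Equivalents: 18,040 g ÷ 50 g/eq = 360.9 eq.
(a) Each mole of Na₂CO₃ supplies 2 eq, so 360.9 / 2 = 180.4 mol.
(a) Mass: 180.4 mol × 106 g/mol = 19,130 g.

(b) Available chlorine delivered: 431 g × 0.892 = 384.5 g as Cl₂.
(b) Concentration rise: 384.5 g / 216,000 L = 1.78 mg/L = 1.78 ppm.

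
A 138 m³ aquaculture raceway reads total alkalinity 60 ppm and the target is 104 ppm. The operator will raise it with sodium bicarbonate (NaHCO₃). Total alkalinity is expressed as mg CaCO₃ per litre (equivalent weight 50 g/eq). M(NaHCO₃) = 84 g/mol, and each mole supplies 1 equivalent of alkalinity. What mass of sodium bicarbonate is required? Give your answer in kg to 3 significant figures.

10.2 kg

Volume: 138 m³ = 138,000 L.
Alkalinity to add: (104 − 60) = 44 mg/L as CaCO₃ × 138,000 L = 6072 g as CaCO₃.
Equivalents: 6072 g ÷ 50 g/eq = 121.4 eq.
NaHCO₃ supplies 1 eq per mole → 121.4 mol.
Mass: 121.4 mol × 84 g/mol = 10,200 g.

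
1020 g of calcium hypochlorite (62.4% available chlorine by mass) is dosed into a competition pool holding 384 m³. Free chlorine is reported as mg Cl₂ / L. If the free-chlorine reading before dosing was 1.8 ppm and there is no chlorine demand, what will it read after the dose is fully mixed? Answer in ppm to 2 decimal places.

3.46 ppm

Volume: 384 m³ = 384,000 L.
Available chlorine delivered: 1020 g × 0.624 = 636.5 g as Cl₂.
Concentration rise: 636.5 g / 384,000 L = 1.657 mg/L = 1.66 ppm.
Final FC: 1.8 + 1.66 = 3.46 ppm.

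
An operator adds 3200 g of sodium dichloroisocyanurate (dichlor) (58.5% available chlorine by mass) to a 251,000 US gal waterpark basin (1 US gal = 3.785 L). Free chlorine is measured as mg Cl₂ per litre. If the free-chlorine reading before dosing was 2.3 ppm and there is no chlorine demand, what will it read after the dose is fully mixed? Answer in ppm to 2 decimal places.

4.27 ppm

Volume: 251,000 US gal × 3.785 L/gal = 950,035 L.
Available chlorine delivered: 3200 g × 0.585 = 1872 g as Cl₂.
Concentration rise: 1872 g / 950,035 L = 1.97 mg/L = 1.97 ppm.
Final FC: 2.3 + 1.97 = 4.27 ppm.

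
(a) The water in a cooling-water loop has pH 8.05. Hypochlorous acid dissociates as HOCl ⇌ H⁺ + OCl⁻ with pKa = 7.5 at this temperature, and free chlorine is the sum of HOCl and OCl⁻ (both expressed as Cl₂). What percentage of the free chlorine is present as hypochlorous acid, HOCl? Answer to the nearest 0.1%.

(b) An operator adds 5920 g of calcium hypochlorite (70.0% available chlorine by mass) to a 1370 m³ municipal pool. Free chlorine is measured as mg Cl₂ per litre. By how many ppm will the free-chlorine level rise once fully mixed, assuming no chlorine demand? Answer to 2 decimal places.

(a) [OCl⁻]/[HOCl] = 10^(pH − pKa) = 10^(8.05 − 7.5) = 10^0.55 = 3.548.
(a) Fraction as HOCl = 1 / (1 + 3.548) = 0.2199.

(b) Volume: 1370 m³ = 1,370,000 L.
(b) Available chlorine delivered: 5920 g × 0.7 = 4144 g as Cl₂.
(b) Concentration rise: 4144 g / 1,370,000 L = 3.025 mg/L = 3.02 ppm.

(a) 22.0%; (b) 3.02 ppm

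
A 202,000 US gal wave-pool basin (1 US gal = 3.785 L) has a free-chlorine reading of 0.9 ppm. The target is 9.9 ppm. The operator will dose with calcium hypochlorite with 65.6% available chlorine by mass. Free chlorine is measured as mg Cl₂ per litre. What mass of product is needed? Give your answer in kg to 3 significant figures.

10.5 kg

Volume: 202,000 US gal × 3.785 L/gal = 764,570 L.
Chlorine deficit: 9.9 − 0.9 = 9 ppm = 9 mg/L as Cl₂.
Cl₂ equivalent needed: 9 mg/L × 764,570 L = 6,881,000 mg = 6881 g.
Product at 65.6% available chlorine: 6881 / 0.656 = 10,490 g.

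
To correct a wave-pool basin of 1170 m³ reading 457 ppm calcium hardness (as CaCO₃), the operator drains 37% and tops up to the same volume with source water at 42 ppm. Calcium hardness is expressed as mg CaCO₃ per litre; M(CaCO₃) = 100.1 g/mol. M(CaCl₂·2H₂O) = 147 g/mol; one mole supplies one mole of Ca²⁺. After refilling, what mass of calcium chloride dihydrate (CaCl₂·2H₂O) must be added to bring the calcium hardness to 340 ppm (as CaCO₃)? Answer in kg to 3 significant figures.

62.8 kg

Volume: 1170 m³ = 1,170,000 L.
After draining 37% and refilling: 457 × 0.63 + 42 × 0.37 = 303.45 ppm.
Deficit to target: 340 − 303.45 = 36.55 mg/L.
As CaCO₃: 36.55 mg/L × 1,170,000 L = 42,760 g; ÷ 100.1 = 427.2 mol Ca²⁺.
Mass: 427.2 × 147 = 62,800 g.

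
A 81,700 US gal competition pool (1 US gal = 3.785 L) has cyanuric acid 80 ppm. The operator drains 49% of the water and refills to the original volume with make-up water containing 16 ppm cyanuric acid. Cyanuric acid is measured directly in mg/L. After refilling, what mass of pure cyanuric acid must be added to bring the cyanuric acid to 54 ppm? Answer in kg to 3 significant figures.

1.66 kg

Volume: 81,700 US gal × 3.785 L/gal = 309,234 L.
After draining 49% and refilling: 80 × 0.51 + 16 × 0.49 = 48.64 ppm.
Deficit to target: 54 − 48.64 = 5.36 mg/L.
Mass: 5.36 mg/L × 309,234 L = 1657 g cyanuric acid.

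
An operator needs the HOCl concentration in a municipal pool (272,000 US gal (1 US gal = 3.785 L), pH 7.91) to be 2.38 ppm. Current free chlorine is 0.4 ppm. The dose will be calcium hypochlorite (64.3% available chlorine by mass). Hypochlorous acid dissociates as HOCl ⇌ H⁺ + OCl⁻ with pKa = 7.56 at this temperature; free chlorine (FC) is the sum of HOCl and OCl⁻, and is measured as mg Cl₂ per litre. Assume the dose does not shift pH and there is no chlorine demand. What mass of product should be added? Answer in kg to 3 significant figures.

Volume: 272,000 US gal × 3.785 L/gal = 1,029,520 L.
[OCl⁻]/[HOCl] = 10^(pH − pKa) = 10^(7.91 − 7.56) = 2.239; fraction as HOCl = 1/(1 + 2.239) = 0.3088.
Free chlorine required for 2.38 ppm HOCl: 2.38 / 0.3088 = 7.708 ppm.
FC to add: 7.708 − 0.4 = 7.308 mg/L as Cl₂.
Cl₂ equivalent: 7.308 mg/L × 1,029,520 L = 7524 g.
Product at 64.3% available Cl: 7524 / 0.643 = 11,700 g.

11.7 kg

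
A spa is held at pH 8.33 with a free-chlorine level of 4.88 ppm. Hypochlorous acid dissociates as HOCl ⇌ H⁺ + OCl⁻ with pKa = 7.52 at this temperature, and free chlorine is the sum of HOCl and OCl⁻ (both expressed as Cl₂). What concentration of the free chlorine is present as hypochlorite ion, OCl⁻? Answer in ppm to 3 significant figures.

4.23 ppm

[OCl⁻]/[HOCl] = 10^(pH − pKa) = 10^(8.33 − 7.52) = 10^0.81 = 6.457.
Fraction as HOCl = 1 / (1 + 6.457) = 0.1341.
OCl⁻ = (1 − 0.1341) × 4.88 ppm = 4.226 ppm.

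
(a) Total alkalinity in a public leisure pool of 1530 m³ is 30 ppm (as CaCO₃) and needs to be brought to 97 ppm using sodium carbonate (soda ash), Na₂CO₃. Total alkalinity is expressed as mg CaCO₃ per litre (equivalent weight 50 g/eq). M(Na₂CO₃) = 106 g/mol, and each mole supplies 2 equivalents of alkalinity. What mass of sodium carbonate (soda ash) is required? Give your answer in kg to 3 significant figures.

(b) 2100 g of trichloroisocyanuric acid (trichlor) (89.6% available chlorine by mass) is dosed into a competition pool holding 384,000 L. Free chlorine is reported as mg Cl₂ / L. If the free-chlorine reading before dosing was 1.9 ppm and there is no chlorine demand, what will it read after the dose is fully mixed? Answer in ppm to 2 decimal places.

(a) 109 kg; (b) 6.80 ppm

(a) Volume: 1530 m³ = 1,530,000 L.
(a) Alkalinity to add: (97 − 30) = 67 mg/L as CaCO₃ × 1,530,000 L = 102,500 g as CaCO₃.
(a) Equivalents: 102,500 g ÷ 50 g/eq = 2050 eq.
(a) Each mole of Na₂CO₃ supplies 2 eq, so 2050 / 2 = 1025 mol.
(a) Mass: 1025 mol × 106 g/mol = 108,700 g.

(b) Available chlorine delivered: 2100 g × 0.896 = 1882 g as Cl₂.
(b) Concentration rise: 1882 g / 384,000 L = 4.9 mg/L = 4.90 ppm.
(b) Final FC: 1.9 + 4.90 = 6.80 ppm.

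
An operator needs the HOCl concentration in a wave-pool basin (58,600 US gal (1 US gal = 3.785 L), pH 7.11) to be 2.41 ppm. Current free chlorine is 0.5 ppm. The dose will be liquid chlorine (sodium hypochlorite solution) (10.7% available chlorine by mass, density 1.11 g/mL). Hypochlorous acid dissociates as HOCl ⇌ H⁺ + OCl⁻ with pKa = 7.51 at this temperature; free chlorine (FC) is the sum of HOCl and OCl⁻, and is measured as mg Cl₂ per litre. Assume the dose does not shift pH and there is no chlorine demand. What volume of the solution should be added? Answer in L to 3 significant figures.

5.36 L

Volume: 58,600 US gal × 3.785 L/gal = 221,801 L.
[OCl⁻]/[HOCl] = 10^(pH − pKa) = 10^(7.11 − 7.51) = 0.3981; fraction as HOCl = 1/(1 + 0.3981) = 0.7153.
Free chlorine required for 2.41 ppm HOCl: 2.41 / 0.7153 = 3.369 ppm.
FC to add: 3.369 − 0.5 = 2.869 mg/L as Cl₂.
Cl₂ equivalent: 2.869 mg/L × 221,801 L = 636.4 g.
Product at 10.7% available Cl: 636.4 / 0.107 = 5948 g.
Volume: 5948 g ÷ 1.11 g/mL = 5359 mL.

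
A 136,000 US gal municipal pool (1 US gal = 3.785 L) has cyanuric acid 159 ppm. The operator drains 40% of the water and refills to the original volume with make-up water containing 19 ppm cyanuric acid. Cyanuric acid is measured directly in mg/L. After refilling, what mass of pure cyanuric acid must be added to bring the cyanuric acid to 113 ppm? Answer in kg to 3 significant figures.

5.15 kg

Volume: 136,000 US gal × 3.785 L/gal = 514,760 L.
After draining 40% and refilling: 159 × 0.60 + 19 × 0.40 = 103 ppm.
Deficit to target: 113 − 103 = 10 mg/L.
Mass: 10 mg/L × 514,760 L = 5148 g cyanuric acid.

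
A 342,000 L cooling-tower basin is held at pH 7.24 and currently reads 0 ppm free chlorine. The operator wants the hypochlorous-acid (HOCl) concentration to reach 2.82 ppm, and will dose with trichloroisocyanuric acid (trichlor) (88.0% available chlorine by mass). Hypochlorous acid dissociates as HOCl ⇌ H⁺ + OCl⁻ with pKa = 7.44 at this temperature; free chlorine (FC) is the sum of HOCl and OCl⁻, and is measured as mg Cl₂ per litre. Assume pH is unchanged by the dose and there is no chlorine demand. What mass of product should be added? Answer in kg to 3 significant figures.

[OCl⁻]/[HOCl] = 10^(pH − pKa) = 10^(7.24 − 7.44) = 0.631; fraction as HOCl = 1/(1 + 0.631) = 0.6131.
Free chlorine required for 2.82 ppm HOCl: 2.82 / 0.6131 = 4.599 ppm.
FC to add: 4.599 − 0 = 4.599 mg/L as Cl₂.
Cl₂ equivalent: 4.599 mg/L × 342,000 L = 1573 g.
Product at 88.0% available Cl: 1573 / 0.88 = 1787 g.

1.79 kg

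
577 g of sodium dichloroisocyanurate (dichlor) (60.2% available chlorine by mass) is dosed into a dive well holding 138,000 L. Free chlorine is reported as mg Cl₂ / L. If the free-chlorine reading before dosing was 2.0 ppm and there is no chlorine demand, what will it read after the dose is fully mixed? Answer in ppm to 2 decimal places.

Available chlorine delivered: 577 g × 0.602 = 347.4 g as Cl₂.
Concentration rise: 347.4 g / 138,000 L = 2.517 mg/L = 2.52 ppm.
Final FC: 2.0 + 2.52 = 4.52 ppm.

4.52 ppm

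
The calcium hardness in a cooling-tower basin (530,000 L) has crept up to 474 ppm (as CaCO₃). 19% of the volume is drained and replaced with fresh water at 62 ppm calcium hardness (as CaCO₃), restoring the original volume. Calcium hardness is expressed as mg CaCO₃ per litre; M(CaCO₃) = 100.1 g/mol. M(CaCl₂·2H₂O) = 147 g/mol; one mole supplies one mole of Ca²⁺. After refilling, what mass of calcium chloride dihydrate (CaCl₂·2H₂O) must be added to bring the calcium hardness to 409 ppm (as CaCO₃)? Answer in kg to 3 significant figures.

10.3 kg

After draining 19% and refilling: 474 × 0.81 + 62 × 0.19 = 395.72 ppm.
Deficit to target: 409 − 395.72 = 13.28 mg/L.
As CaCO₃: 13.28 mg/L × 530,000 L = 7038 g; ÷ 100.1 = 70.31 mol Ca²⁺.
Mass: 70.31 × 147 = 10,340 g.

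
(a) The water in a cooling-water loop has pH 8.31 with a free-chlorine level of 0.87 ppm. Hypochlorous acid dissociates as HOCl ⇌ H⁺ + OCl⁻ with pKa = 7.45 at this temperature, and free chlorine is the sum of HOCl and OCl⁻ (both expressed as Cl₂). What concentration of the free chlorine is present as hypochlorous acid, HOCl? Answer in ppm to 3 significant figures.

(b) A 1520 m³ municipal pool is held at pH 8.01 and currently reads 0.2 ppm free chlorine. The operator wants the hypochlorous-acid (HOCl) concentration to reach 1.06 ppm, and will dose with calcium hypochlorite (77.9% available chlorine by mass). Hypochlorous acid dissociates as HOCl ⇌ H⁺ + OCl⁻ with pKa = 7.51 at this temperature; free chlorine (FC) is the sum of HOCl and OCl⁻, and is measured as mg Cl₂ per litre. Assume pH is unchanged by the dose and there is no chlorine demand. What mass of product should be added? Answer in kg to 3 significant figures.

(a) 0.106 ppm; (b) 8.22 kg

(a) [OCl⁻]/[HOCl] = 10^(pH − pKa) = 10^(8.31 − 7.45) = 10^0.86 = 7.244.
(a) Fraction as HOCl = 1 / (1 + 7.244) = 0.1213.
(a) HOCl = 0.1213 × 0.87 ppm = 0.1055 ppm.

(b) Volume: 1520 m³ = 1,520,000 L.
(b) [OCl⁻]/[HOCl] = 10^(pH − pKa) = 10^(8.01 − 7.51) = 3.162; fraction as HOCl = 1/(1 + 3.162) = 0.2403.
(b) Free chlorine required for 1.06 ppm HOCl: 1.06 / 0.2403 = 4.412 ppm.
(b) FC to add: 4.412 − 0.2 = 4.212 mg/L as Cl₂.
(b) Cl₂ equivalent: 4.212 mg/L × 1,520,000 L = 6402 g.
(b) Product at 77.9% available Cl: 6402 / 0.779 = 8219 g.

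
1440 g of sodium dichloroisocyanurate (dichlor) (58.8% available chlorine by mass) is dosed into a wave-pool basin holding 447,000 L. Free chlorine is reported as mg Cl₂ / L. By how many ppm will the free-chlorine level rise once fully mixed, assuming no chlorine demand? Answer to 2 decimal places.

Available chlorine delivered: 1440 g × 0.588 = 846.7 g as Cl₂.
Concentration rise: 846.7 g / 447,000 L = 1.894 mg/L = 1.89 ppm.

1.89 ppm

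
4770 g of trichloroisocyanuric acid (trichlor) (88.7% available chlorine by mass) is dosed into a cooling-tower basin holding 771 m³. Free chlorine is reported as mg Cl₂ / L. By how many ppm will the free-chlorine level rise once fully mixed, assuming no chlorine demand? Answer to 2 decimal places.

5.49 ppm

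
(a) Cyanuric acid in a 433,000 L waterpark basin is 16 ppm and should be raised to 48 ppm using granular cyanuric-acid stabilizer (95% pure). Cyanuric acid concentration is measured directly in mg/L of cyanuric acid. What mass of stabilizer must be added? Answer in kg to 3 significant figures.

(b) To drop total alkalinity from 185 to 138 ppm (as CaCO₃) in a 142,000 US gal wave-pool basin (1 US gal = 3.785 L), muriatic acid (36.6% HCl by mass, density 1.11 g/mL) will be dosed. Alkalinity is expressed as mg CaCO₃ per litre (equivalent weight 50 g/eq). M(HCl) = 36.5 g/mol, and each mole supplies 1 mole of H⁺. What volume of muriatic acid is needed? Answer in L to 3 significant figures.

(a) 14.6 kg; (b) 45.4 L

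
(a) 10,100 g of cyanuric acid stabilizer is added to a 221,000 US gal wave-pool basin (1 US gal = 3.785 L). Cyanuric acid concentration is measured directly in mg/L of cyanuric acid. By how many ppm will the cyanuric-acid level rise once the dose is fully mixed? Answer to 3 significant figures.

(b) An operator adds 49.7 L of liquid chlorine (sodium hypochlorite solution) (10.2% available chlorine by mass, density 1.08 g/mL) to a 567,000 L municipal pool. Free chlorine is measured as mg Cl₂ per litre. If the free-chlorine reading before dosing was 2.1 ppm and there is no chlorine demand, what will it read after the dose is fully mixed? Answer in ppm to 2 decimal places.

(a) 12.1 ppm; (b) 11.76 ppm

(a) Volume: 221,000 US gal × 3.785 L/gal = 836,485 L.
(a) Rise: 10,100 g / 836,485 L × 1000 = 12.07 mg/L.

(b) Mass of solution: 49.7 L × 1000 mL/L × 1.08 g/mL = 53,680 g.
(b) Available chlorine delivered: 53,680 g × 0.102 = 5475 g as Cl₂.
(b) Concentration rise: 5475 g / 567,000 L = 9.656 mg/L = 9.66 ppm.
(b) Final FC: 2.1 + 9.66 = 11.76 ppm.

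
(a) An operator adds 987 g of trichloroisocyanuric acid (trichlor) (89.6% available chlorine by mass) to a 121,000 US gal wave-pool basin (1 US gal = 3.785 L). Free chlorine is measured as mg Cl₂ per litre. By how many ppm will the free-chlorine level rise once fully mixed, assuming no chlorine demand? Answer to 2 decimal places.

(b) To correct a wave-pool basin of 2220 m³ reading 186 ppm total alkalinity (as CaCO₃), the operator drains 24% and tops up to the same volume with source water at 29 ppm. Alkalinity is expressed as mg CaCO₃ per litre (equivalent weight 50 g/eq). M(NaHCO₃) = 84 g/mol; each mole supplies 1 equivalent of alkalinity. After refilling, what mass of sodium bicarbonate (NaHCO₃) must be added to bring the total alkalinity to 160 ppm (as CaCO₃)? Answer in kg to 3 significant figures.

(a) 1.93 ppm; (b) 43.6 kg

(a) Volume: 121,000 US gal × 3.785 L/gal = 457,985 L.
(a) Available chlorine delivered: 987 g × 0.896 = 884.4 g as Cl₂.
(a) Concentration rise: 884.4 g / 457,985 L = 1.931 mg/L = 1.93 ppm.

(b) Volume: 2220 m³ = 2,220,000 L.
(b) After draining 24% and refilling: 186 × 0.76 + 29 × 0.24 = 148.32 ppm.
(b) Deficit to target: 160 − 148.32 = 11.68 mg/L.
(b) As CaCO₃: 11.68 mg/L × 2,220,000 L = 25,930 g; ÷ 50 g/eq ÷ 1 = 518.6 mol NaHCO₃.
(b) Mass: 518.6 × 84 = 43,560 g.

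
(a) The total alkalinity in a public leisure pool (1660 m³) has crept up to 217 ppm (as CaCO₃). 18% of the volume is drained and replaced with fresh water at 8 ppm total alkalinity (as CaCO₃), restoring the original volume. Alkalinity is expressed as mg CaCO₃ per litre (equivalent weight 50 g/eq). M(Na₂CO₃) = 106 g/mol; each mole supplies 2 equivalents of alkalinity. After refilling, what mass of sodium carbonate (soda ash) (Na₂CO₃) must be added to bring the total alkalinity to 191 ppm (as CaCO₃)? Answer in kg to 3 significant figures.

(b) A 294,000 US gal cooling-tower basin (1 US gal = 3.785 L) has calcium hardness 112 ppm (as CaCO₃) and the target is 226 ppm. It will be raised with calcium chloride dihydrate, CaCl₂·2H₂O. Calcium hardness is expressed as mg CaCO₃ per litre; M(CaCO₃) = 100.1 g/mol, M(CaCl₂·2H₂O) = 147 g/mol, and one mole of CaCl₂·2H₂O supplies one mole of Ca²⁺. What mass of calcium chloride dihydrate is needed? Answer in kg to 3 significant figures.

(a) 20.4 kg; (b) 186 kg

(a) Volume: 1660 m³ = 1,660,000 L.
(a) After draining 18% and refilling: 217 × 0.82 + 8 × 0.18 = 179.38 ppm.
(a) Deficit to target: 191 − 179.38 = 11.62 mg/L.
(a) As CaCO₃: 11.62 mg/L × 1,660,000 L = 19,290 g; ÷ 50 g/eq ÷ 2 = 192.9 mol Na₂CO₃.
(a) Mass: 192.9 × 106 = 20,450 g.

(b) Volume: 294,000 US gal × 3.785 L/gal = 1,112,790 L.
(b) Hardness to add: (226 − 112) = 114 mg/L as CaCO₃ × 1,112,790 L = 126,900 g as CaCO₃.
(b) Moles of Ca²⁺ (1 mol Ca²⁺ ≡ 1 mol CaCO₃): 126,900 / 100.1 g/mol = 1267 mol.
(b) Mass of CaCl₂·2H₂O: 1267 × 147 = 186,300 g.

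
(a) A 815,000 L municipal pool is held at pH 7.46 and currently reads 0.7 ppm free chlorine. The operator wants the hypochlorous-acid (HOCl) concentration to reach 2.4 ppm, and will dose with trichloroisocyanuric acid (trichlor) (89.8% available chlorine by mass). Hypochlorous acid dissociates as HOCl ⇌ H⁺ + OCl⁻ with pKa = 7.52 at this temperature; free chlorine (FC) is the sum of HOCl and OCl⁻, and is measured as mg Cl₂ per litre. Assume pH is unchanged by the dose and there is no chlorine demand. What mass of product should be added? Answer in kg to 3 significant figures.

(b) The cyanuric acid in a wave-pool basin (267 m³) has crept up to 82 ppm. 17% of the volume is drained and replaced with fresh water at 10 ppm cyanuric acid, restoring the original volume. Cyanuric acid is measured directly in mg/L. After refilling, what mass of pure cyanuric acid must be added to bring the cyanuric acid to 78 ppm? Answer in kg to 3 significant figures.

(a) 3.44 kg; (b) 2.20 kg

(a) [OCl⁻]/[HOCl] = 10^(pH − pKa) = 10^(7.46 − 7.52) = 0.871; fraction as HOCl = 1/(1 + 0.871) = 0.5345.
(a) Free chlorine required for 2.4 ppm HOCl: 2.4 / 0.5345 = 4.49 ppm.
(a) FC to add: 4.49 − 0.7 = 3.79 mg/L as Cl₂.
(a) Cl₂ equivalent: 3.79 mg/L × 815,000 L = 3089 g.
(a) Product at 89.8% available Cl: 3089 / 0.898 = 3440 g.

(b) Volume: 267 m³ = 267,000 L.
(b) After draining 17% and refilling: 82 × 0.83 + 10 × 0.17 = 69.76 ppm.
(b) Deficit to target: 78 − 69.76 = 8.24 mg/L.
(b) Mass: 8.24 mg/L × 267,000 L = 2200 g cyanuric acid.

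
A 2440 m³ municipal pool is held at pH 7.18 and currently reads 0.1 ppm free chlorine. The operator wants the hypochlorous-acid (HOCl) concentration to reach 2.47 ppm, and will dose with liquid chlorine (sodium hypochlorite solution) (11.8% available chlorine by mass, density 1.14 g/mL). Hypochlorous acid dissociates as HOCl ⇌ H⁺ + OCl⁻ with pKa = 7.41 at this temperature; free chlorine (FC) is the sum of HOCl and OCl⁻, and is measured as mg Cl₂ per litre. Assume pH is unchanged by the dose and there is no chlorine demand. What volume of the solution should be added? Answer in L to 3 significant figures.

69.4 L

Volume: 2440 m³ = 2,440,000 L.
[OCl⁻]/[HOCl] = 10^(pH − pKa) = 10^(7.18 − 7.41) = 0.5888; fraction as HOCl = 1/(1 + 0.5888) = 0.6294.
Free chlorine required for 2.47 ppm HOCl: 2.47 / 0.6294 = 3.924 ppm.
FC to add: 3.924 − 0.1 = 3.824 mg/L as Cl₂.
Cl₂ equivalent: 3.824 mg/L × 2,440,000 L = 9332 g.
Product at 11.8% available Cl: 9332 / 0.118 = 79,080 g.
Volume: 79,080 g ÷ 1.14 g/mL = 69,370 mL.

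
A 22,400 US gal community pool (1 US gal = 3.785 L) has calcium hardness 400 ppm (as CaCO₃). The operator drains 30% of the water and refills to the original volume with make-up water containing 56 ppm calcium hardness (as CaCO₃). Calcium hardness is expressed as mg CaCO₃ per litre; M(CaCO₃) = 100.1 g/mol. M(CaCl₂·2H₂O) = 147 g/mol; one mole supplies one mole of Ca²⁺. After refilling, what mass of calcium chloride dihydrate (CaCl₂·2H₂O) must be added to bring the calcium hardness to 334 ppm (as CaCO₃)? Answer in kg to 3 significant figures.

Volume: 22,400 US gal × 3.785 L/gal = 84,784 L.
After draining 30% and refilling: 400 × 0.70 + 56 × 0.30 = 296.8 ppm.
Deficit to target: 334 − 296.8 = 37.2 mg/L.
As CaCO₃: 37.2 mg/L × 84,784 L = 3154 g; ÷ 100.1 = 31.51 mol Ca²⁺.
Mass: 31.51 × 147 = 4632 g.

4.63 kg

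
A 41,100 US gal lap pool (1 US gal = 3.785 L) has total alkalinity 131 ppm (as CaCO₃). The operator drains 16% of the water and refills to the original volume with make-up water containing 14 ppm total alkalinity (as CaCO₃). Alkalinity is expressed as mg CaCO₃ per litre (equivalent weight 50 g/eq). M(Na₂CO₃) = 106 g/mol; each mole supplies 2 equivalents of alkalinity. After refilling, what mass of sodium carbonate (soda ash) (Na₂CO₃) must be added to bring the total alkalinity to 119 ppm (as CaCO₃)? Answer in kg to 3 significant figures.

1.11 kg

Volume: 41,100 US gal × 3.785 L/gal = 155,564 L.
After draining 16% and refilling: 131 × 0.84 + 14 × 0.16 = 112.28 ppm.
Deficit to target: 119 − 112.28 = 6.72 mg/L.
As CaCO₃: 6.72 mg/L × 155,564 L = 1045 g; ÷ 50 g/eq ÷ 2 = 10.45 mol Na₂CO₃.
Mass: 10.45 × 106 = 1108 g.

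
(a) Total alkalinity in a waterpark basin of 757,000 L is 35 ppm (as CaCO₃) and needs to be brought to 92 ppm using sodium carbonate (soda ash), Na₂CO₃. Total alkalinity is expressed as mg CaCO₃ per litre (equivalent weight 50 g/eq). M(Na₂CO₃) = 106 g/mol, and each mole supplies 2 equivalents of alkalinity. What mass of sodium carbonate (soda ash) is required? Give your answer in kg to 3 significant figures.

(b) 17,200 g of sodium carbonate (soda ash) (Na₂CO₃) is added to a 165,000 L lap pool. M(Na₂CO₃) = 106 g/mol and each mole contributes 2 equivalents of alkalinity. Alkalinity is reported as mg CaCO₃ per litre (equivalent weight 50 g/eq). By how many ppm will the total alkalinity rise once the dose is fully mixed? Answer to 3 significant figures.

(a) Alkalinity to add: (92 − 35) = 57 mg/L as CaCO₃ × 757,000 L = 43,150 g as CaCO₃.
(a) Equivalents: 43,150 g ÷ 50 g/eq = 863 eq.
(a) Each mole of Na₂CO₃ supplies 2 eq, so 863 / 2 = 431.5 mol.
(a) Mass: 431.5 mol × 106 g/mol = 45,740 g.

(b) Moles of Na₂CO₃: 17,200 g ÷ 106 g/mol = 162.3 mol → 324.5 eq of alkalinity.
(b) As CaCO₃: 324.5 eq × 50 g/eq = 16,230 g.
(b) Rise: 16,230 g / 165,000 L × 1000 = 98.34 mg/L.

(a) 45.7 kg; (b) 98.3 ppm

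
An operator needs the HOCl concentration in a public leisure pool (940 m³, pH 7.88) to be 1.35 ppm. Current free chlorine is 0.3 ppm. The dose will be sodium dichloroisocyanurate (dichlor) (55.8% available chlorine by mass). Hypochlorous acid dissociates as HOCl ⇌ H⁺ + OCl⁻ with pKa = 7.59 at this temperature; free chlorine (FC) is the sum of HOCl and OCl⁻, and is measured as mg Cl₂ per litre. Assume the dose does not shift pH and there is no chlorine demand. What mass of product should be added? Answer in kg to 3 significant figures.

Volume: 940 m³ = 940,000 L.
[OCl⁻]/[HOCl] = 10^(pH − pKa) = 10^(7.88 − 7.59) = 1.95; fraction as HOCl = 1/(1 + 1.95) = 0.339.
Free chlorine required for 1.35 ppm HOCl: 1.35 / 0.339 = 3.982 ppm.
FC to add: 3.982 − 0.3 = 3.682 mg/L as Cl₂.
Cl₂ equivalent: 3.682 mg/L × 940,000 L = 3461 g.
Product at 55.8% available Cl: 3461 / 0.558 = 6203 g.

6.20 kg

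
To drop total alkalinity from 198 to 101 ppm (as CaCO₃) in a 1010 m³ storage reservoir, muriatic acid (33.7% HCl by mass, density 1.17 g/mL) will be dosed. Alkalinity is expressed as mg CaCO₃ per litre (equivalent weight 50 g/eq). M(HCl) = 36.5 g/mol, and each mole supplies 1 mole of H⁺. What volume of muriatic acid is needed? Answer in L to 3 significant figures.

181 L

Volume: 1010 m³ = 1,010,000 L.
Alkalinity to neutralize: (198 − 101) = 97 mg/L as CaCO₃ × 1,010,000 L = 97,970 g as CaCO₃.
Equivalents of H⁺ required: 97,970 ÷ 50 g/eq = 1959 eq = 1959 mol HCl.
Mass of HCl: 1959 × 36.5 = 71,520 g.
Mass of 33.7% solution: 71,520 / 0.337 = 212,200 g.
Volume: 212,200 g ÷ 1.17 g/mL = 181,400 mL.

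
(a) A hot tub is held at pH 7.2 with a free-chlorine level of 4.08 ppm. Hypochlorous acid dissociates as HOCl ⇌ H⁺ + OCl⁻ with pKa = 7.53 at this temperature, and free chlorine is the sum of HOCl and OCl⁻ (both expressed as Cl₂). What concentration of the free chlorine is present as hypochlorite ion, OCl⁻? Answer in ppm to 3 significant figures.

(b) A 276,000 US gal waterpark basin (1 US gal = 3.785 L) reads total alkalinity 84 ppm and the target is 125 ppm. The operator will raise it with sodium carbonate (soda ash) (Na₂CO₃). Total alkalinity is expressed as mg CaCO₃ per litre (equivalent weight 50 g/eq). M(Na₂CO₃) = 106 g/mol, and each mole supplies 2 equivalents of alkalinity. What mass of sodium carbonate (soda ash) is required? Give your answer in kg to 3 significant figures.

(a) 1.30 ppm; (b) 45.4 kg

(a) [OCl⁻]/[HOCl] = 10^(pH − pKa) = 10^(7.2 − 7.53) = 10^-0.33 = 0.4677.
(a) Fraction as HOCl = 1 / (1 + 0.4677) = 0.6813.
(a) OCl⁻ = (1 − 0.6813) × 4.08 ppm = 1.3 ppm.

(b) Volume: 276,000 US gal × 3.785 L/gal = 1,044,660 L.
(b) Alkalinity to add: (125 − 84) = 41 mg/L as CaCO₃ × 1,044,660 L = 42,830 g as CaCO₃.
(b) Equivalents: 42,830 g ÷ 50 g/eq = 856.6 eq.
(b) Each mole of Na₂CO₃ supplies 2 eq, so 856.6 / 2 = 428.3 mol.
(b) Mass: 428.3 mol × 106 g/mol = 45,400 g.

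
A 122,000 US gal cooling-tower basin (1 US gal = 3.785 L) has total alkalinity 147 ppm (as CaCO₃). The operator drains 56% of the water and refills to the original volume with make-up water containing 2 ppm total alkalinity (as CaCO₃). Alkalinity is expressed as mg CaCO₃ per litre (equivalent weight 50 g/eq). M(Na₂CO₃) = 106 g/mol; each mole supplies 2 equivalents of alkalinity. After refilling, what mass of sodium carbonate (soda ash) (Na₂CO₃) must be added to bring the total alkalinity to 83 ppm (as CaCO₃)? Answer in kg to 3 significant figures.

8.42 kg

Volume: 122,000 US gal × 3.785 L/gal = 461,770 L.
After draining 56% and refilling: 147 × 0.44 + 2 × 0.56 = 65.8 ppm.
Deficit to target: 83 − 65.8 = 17.2 mg/L.
As CaCO₃: 17.2 mg/L × 461,770 L = 7942 g; ÷ 50 g/eq ÷ 2 = 79.42 mol Na₂CO₃.
Mass: 79.42 × 106 = 8419 g.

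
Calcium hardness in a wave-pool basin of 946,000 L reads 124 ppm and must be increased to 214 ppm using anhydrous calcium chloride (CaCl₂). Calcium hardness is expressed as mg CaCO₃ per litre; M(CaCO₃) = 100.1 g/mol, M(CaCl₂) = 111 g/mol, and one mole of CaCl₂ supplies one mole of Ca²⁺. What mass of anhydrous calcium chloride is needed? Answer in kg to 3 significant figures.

Hardness to add: (214 − 124) = 90 mg/L as CaCO₃ × 946,000 L = 85,140 g as CaCO₃.
Moles of Ca²⁺ (1 mol Ca²⁺ ≡ 1 mol CaCO₃): 85,140 / 100.1 g/mol = 850.5 mol.
Mass of CaCl₂: 850.5 × 111 = 94,410 g.

94.4 kg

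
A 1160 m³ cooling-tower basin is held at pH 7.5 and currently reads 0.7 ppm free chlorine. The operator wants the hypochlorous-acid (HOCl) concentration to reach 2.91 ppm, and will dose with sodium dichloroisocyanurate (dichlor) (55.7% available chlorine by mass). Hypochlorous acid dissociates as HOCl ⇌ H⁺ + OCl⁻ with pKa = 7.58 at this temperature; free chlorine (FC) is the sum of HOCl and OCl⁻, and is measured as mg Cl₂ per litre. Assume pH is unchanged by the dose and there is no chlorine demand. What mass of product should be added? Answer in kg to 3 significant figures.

9.64 kg

Volume: 1160 m³ = 1,160,000 L.
[OCl⁻]/[HOCl] = 10^(pH − pKa) = 10^(7.5 − 7.58) = 0.8318; fraction as HOCl = 1/(1 + 0.8318) = 0.5459.
Free chlorine required for 2.91 ppm HOCl: 2.91 / 0.5459 = 5.33 ppm.
FC to add: 5.33 − 0.7 = 4.63 mg/L as Cl₂.
Cl₂ equivalent: 4.63 mg/L × 1,160,000 L = 5371 g.
Product at 55.7% available Cl: 5371 / 0.557 = 9643 g.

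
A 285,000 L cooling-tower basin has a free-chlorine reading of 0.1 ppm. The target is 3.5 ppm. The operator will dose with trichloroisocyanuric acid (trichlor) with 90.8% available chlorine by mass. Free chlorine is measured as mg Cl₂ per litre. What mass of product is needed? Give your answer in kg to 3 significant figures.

1.07 kg

Chlorine deficit: 3.5 − 0.1 = 3.4 ppm = 3.4 mg/L as Cl₂.
Cl₂ equivalent needed: 3.4 mg/L × 285,000 L = 969,000 mg = 969 g.
Product at 90.8% available chlorine: 969 / 0.908 = 1067 g.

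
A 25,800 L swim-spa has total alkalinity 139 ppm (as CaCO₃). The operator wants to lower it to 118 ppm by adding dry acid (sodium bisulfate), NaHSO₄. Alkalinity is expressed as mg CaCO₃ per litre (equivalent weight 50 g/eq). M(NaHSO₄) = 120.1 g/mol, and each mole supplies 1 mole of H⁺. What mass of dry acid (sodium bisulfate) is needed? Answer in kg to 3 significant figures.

Alkalinity to neutralize: (139 − 118) = 21 mg/L as CaCO₃ × 25,800 L = 541.8 g as CaCO₃.
Equivalents of H⁺ required: 541.8 ÷ 50 g/eq = 10.84 eq = 10.84 mol NaHSO₄.
Mass of NaHSO₄: 10.84 × 120.1 = 1301 g.

1.30 kg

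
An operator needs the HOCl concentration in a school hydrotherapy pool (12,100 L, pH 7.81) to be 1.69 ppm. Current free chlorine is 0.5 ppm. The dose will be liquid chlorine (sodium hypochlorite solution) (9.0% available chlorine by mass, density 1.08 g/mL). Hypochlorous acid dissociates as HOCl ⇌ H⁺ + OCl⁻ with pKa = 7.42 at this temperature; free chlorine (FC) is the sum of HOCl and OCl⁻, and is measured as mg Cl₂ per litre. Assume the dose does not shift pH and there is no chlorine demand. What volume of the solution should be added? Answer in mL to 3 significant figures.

[OCl⁻]/[HOCl] = 10^(pH − pKa) = 10^(7.81 − 7.42) = 2.455; fraction as HOCl = 1/(1 + 2.455) = 0.2895.
Free chlorine required for 1.69 ppm HOCl: 1.69 / 0.2895 = 5.838 ppm.
FC to add: 5.838 − 0.5 = 5.338 mg/L as Cl₂.
Cl₂ equivalent: 5.338 mg/L × 12,100 L = 64.6 g.
Product at 9.0% available Cl: 64.6 / 0.09 = 717.7 g.
Volume: 717.7 g ÷ 1.08 g/mL = 664.6 mL.

665 mL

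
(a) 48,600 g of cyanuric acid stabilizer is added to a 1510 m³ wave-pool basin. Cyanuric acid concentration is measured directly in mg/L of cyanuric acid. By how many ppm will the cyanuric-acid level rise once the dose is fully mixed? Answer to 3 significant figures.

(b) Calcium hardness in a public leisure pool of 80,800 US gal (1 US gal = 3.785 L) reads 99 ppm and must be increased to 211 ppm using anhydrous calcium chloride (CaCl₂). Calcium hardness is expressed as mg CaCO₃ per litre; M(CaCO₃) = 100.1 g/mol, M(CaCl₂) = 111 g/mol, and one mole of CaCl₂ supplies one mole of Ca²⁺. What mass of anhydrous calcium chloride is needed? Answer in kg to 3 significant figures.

(a) Volume: 1510 m³ = 1,510,000 L.
(a) Rise: 48,600 g / 1,510,000 L × 1000 = 32.19 mg/L.

(b) Volume: 80,800 US gal × 3.785 L/gal = 305,828 L.
(b) Hardness to add: (211 − 99) = 112 mg/L as CaCO₃ × 305,828 L = 34,250 g as CaCO₃.
(b) Moles of Ca²⁺ (1 mol Ca²⁺ ≡ 1 mol CaCO₃): 34,250 / 100.1 g/mol = 342.2 mol.
(b) Mass of CaCl₂: 342.2 × 111 = 37,980 g.

(a) 32.2 ppm; (b) 38.0 kg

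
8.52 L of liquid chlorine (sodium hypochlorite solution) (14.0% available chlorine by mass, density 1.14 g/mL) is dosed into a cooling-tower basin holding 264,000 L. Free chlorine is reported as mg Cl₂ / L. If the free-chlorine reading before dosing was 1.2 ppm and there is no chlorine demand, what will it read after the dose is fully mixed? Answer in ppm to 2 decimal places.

Mass of solution: 8.52 L × 1000 mL/L × 1.14 g/mL = 9713 g.
Available chlorine delivered: 9713 g × 0.14 = 1360 g as Cl₂.
Concentration rise: 1360 g / 264,000 L = 5.151 mg/L = 5.15 ppm.
Final FC: 1.2 + 5.15 = 6.35 ppm.

6.35 ppm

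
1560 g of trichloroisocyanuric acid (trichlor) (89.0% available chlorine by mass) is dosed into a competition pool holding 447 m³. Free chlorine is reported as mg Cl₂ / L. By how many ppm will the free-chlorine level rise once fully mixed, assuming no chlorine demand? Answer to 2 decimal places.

3.11 ppm

Volume: 447 m³ = 447,000 L.
Available chlorine delivered: 1560 g × 0.89 = 1388 g as Cl₂.
Concentration rise: 1388 g / 447,000 L = 3.106 mg/L = 3.11 ppm.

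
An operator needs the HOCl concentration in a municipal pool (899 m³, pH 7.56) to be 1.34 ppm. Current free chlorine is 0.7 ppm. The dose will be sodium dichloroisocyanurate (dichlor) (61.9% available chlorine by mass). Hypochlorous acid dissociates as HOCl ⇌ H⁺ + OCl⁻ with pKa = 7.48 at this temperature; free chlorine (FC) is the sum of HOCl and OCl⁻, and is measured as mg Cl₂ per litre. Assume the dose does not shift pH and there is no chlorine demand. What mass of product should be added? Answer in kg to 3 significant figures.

Volume: 899 m³ = 899,000 L.
[OCl⁻]/[HOCl] = 10^(pH − pKa) = 10^(7.56 − 7.48) = 1.202; fraction as HOCl = 1/(1 + 1.202) = 0.4541.
Free chlorine required for 1.34 ppm HOCl: 1.34 / 0.4541 = 2.951 ppm.
FC to add: 2.951 − 0.7 = 2.251 mg/L as Cl₂.
Cl₂ equivalent: 2.251 mg/L × 899,000 L = 2024 g.
Product at 61.9% available Cl: 2024 / 0.619 = 3269 g.

3.27 kg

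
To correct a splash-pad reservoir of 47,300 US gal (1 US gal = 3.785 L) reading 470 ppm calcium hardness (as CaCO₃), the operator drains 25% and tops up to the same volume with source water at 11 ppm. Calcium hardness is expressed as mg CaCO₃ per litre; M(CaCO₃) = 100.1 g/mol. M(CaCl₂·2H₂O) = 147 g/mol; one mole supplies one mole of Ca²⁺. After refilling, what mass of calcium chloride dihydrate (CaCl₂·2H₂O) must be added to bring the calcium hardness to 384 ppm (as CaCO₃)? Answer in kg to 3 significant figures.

7.56 kg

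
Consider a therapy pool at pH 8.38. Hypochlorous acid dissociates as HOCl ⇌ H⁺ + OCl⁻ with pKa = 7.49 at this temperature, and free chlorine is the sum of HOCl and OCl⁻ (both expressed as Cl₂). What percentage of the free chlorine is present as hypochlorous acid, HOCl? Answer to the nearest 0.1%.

11.4%

[OCl⁻]/[HOCl] = 10^(pH − pKa) = 10^(8.38 − 7.49) = 10^0.89 = 7.762.
Fraction as HOCl = 1 / (1 + 7.762) = 0.1141.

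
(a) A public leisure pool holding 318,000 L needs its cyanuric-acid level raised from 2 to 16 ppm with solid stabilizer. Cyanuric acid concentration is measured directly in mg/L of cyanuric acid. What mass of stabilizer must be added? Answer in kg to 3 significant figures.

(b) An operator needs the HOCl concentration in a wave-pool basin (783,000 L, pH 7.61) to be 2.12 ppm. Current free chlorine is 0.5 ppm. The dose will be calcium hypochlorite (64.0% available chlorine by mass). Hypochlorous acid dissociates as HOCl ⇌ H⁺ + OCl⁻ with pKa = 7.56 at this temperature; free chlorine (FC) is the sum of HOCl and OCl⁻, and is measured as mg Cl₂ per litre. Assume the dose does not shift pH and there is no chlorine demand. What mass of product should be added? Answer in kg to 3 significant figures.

(a) 4.45 kg; (b) 4.89 kg

(a) CYA to add: (16 − 2) = 14 mg/L × 318,000 L = 4452 g cyanuric acid.

(b) [OCl⁻]/[HOCl] = 10^(pH − pKa) = 10^(7.61 − 7.56) = 1.122; fraction as HOCl = 1/(1 + 1.122) = 0.4712.
(b) Free chlorine required for 2.12 ppm HOCl: 2.12 / 0.4712 = 4.499 ppm.
(b) FC to add: 4.499 − 0.5 = 3.999 mg/L as Cl₂.
(b) Cl₂ equivalent: 3.999 mg/L × 783,000 L = 3131 g.
(b) Product at 64.0% available Cl: 3131 / 0.64 = 4892 g.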